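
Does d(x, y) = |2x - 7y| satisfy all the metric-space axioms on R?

No. d fails symmetry: d(7, 4) = |2·7 - 7·4| = |-14| = 14, but d(4, 7) = |2·4 - 7·7| = |-41| = 41. Since 14 ≠ 41, d(x,y) ≠ d(y,x) in general.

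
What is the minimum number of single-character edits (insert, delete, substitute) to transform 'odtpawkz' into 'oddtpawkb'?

Let D[i][j] be the edit distance between the first i characters of 'odtpawkz' and the first j characters of 'oddtpawkb', with D[i][0] = i, D[0][j] = j, and D[i][j] = D[i-1][j-1] if the characters match, else 1 + min(D[i-1][j], D[i][j-1], D[i-1][j-1]). Filling the table (rows: prefixes of 'odtpawkz', columns: prefixes of 'oddtpawkb'):
     ε  o  d  d  t  p  a  w  k  b
  ε  0  1  2  3  4  5  6  7  8  9
  o  1  0  1  2  3  4  5  6  7  8
  d  2  1  0  1  2  3  4  5  6  7
  t  3  2  1  1  1  2  3  4  5  6
  p  4  3  2  2  2  1  2  3  4  5
  a  5  4  3  3  3  2  1  2  3  4
  w  6  5  4  4  4  3  2  1  2  3
  k  7  6  5  5  5  4  3  2  1  2
  z  8  7  6  6  6  5  4  3  2  2
The bottom-right entry gives D[8][9] = 2, so no sequence of fewer than 2 edits works. Backtracking through the table gives one optimal edit sequence (2 edits):
  odtpawkz → oddtpawkz (ins d @2)
  oddtpawkz → oddtpawkb (sub z→b @9)
Edit distance = 2.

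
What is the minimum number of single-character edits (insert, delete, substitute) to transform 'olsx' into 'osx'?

Let D[i][j] be the edit distance between the first i characters of 'olsx' and the first j characters of 'osx', with D[i][0] = i, D[0][j] = j, and D[i][j] = D[i-1][j-1] if the characters match, else 1 + min(D[i-1][j], D[i][j-1], D[i-1][j-1]). Filling the table (rows: prefixes of 'olsx', columns: prefixes of 'osx'):
     ε  o  s  x
  ε  0  1  2  3
  o  1  0  1  2
  l  2  1  1  2
  s  3  2  1  2
  x  4  3  2  1
The bottom-right entry gives D[4][3] = 1, so no sequence of fewer than 1 edit works. Backtracking through the table gives one optimal edit sequence (1 edit):
  olsx → osx (del l @2)
Edit distance = 1.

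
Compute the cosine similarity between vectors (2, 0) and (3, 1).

With u = (2, 0), v = (3, 1):
u·v = 2·3 + 0·1 = 6 + 0 = 6.
|u| = √(2² + 0²) = √4, |v| = √(3² + 1²) = √10, so |u||v| = √(4·10) = √40.
cos θ = (u·v)/(|u||v|) = 6/√40 ≈ 0.9487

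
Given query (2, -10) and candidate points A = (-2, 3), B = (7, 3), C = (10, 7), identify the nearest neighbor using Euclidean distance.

Distances: d(A) ≈ 13.6015, d(B) ≈ 13.9284, d(C) ≈ 18.7883. Nearest: A = (-2, 3) with distance 13.6015.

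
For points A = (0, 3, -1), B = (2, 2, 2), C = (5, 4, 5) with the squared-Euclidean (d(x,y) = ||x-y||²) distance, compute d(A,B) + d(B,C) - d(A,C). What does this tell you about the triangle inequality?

d(A,B) = 2² + 1² + 3² = 14, d(B,C) = 3² + 2² + 3² = 22, d(A,C) = 5² + 1² + 6² = 62.
d(A,B) + d(B,C) - d(A,C) = 14 + 22 - 62 = 36 - 62 = -26. This is < 0, so the triangle inequality FAILS for these points (squared-Euclidean is not a metric).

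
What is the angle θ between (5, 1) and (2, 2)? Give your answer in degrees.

With u = (5, 1), v = (2, 2):
u·v = 5·2 + 1·2 = 10 + 2 = 12.
|u| = √(5² + 1²) = √26, |v| = √(2² + 2²) = √8, so |u||v| = √(26·8) = √208.
cos θ = (u·v)/(|u||v|) = 12/√208 ≈ 0.83205
θ = arccos(0.83205) ≈ 33.69°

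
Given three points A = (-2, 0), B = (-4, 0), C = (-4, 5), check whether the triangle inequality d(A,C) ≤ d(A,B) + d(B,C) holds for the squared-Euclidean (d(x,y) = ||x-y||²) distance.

d(A,B) = 2² + 0² = 4, d(B,C) = 0² + 5² = 25, d(A,C) = 2² + 5² = 29.
d(A,C) = 29 ≤ 4 + 25 = 29. Triangle inequality is satisfied.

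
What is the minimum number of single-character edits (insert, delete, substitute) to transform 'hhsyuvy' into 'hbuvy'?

Let D[i][j] be the edit distance between the first i characters of 'hhsyuvy' and the first j characters of 'hbuvy', with D[i][0] = i, D[0][j] = j, and D[i][j] = D[i-1][j-1] if the characters match, else 1 + min(D[i-1][j], D[i][j-1], D[i-1][j-1]). Filling the table (rows: prefixes of 'hhsyuvy', columns: prefixes of 'hbuvy'):
     ε  h  b  u  v  y
  ε  0  1  2  3  4  5
  h  1  0  1  2  3  4
  h  2  1  1  2  3  4
  s  3  2  2  2  3  4
  y  4  3  3  3  3  3
  u  5  4  4  3  4  4
  v  6  5  5  4  3  4
  y  7  6  6  5  4  3
The bottom-right entry gives D[7][5] = 3, so no sequence of fewer than 3 edits works. Backtracking through the table gives one optimal edit sequence (3 edits):
  hhsyuvy → hsyuvy (del h @1)
  hsyuvy → hyuvy (del s @2)
  hyuvy → hbuvy (sub y→b @2)
Edit distance = 3.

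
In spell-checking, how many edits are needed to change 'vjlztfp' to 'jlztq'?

Let D[i][j] be the edit distance between the first i characters of 'vjlztfp' and the first j characters of 'jlztq', with D[i][0] = i, D[0][j] = j, and D[i][j] = D[i-1][j-1] if the characters match, else 1 + min(D[i-1][j], D[i][j-1], D[i-1][j-1]). Filling the table (rows: prefixes of 'vjlztfp', columns: prefixes of 'jlztq'):
     ε  j  l  z  t  q
  ε  0  1  2  3  4  5
  v  1  1  2  3  4  5
  j  2  1  2  3  4  5
  l  3  2  1  2  3  4
  z  4  3  2  1  2  3
  t  5  4  3  2  1  2
  f  6  5  4  3  2  2
  p  7  6  5  4  3  3
The bottom-right entry gives D[7][5] = 3, so no sequence of fewer than 3 edits works. Backtracking through the table gives one optimal edit sequence (3 edits):
  vjlztfp → jlztfp (del v @1)
  jlztfp → jlztp (del f @5)
  jlztp → jlztq (sub p→q @5)
Edit distance = 3.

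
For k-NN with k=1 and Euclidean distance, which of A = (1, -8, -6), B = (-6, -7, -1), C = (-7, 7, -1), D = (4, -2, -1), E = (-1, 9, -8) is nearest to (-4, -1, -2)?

Distances: d(A) ≈ 9.4868, d(B) ≈ 6.4031, d(C) ≈ 8.6023, d(D) ≈ 8.124, d(E) ≈ 12.0416. Nearest: B = (-6, -7, -1) with distance 6.4031.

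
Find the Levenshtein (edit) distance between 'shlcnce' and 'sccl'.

Let D[i][j] be the edit distance between the first i characters of 'shlcnce' and the first j characters of 'sccl', with D[i][0] = i, D[0][j] = j, and D[i][j] = D[i-1][j-1] if the characters match, else 1 + min(D[i-1][j], D[i][j-1], D[i-1][j-1]). Filling the table (rows: prefixes of 'shlcnce', columns: prefixes of 'sccl'):
     ε  s  c  c  l
  ε  0  1  2  3  4
  s  1  0  1  2  3
  h  2  1  1  2  3
  l  3  2  2  2  2
  c  4  3  2  2  3
  n  5  4  3  3  3
  c  6  5  4  3  4
  e  7  6  5  4  4
The bottom-right entry gives D[7][4] = 4, so no sequence of fewer than 4 edits works. Backtracking through the table gives one optimal edit sequence (4 edits):
  shlcnce → slcnce (del h @2)
  slcnce → scnce (del l @2)
  scnce → scce (del n @3)
  scce → sccl (sub e→l @4)
Edit distance = 4.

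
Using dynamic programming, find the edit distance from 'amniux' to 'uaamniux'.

Let D[i][j] be the edit distance between the first i characters of 'amniux' and the first j characters of 'uaamniux', with D[i][0] = i, D[0][j] = j, and D[i][j] = D[i-1][j-1] if the characters match, else 1 + min(D[i-1][j], D[i][j-1], D[i-1][j-1]). Filling the table (rows: prefixes of 'amniux', columns: prefixes of 'uaamniux'):
     ε  u  a  a  m  n  i  u  x
  ε  0  1  2  3  4  5  6  7  8
  a  1  1  1  2  3  4  5  6  7
  m  2  2  2  2  2  3  4  5  6
  n  3  3  3  3  3  2  3  4  5
  i  4  4  4  4  4  3  2  3  4
  u  5  4  5  5  5  4  3  2  3
  x  6  5  5  6  6  5  4  3  2
The bottom-right entry gives D[6][8] = 2, so no sequence of fewer than 2 edits works. Backtracking through the table gives one optimal edit sequence (2 edits):
  amniux → uamniux (ins u @1)
  uamniux → uaamniux (ins a @2)
Edit distance = 2.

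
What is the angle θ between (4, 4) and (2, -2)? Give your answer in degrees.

With u = (4, 4), v = (2, -2):
u·v = 4·2 + 4·(-2) = 8 + (-8) = 0.
|u| = √(4² + 4²) = √32, |v| = √(2² + (-2)²) = √8, so |u||v| = √(32·8) = √256 = 16.
cos θ = (u·v)/(|u||v|) = 0/16 = 0 (the vectors are orthogonal)
θ = arccos(0) = 90°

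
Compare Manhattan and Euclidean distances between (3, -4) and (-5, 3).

L1 = |3 - (-5)| + |-4 - 3| = 8 + 7 = 15
L2 = √(8² + 7²) = √113 ≈ 10.6301
L1 ≥ L2 always (equality iff movement is along one axis); L1 > L2 here.
Ratio L1/L2 = 15/√113 ≈ 1.4111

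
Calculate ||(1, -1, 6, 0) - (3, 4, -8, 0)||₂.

√(Σ(x_i - y_i)²) = √((1 - 3)² + (-1 - 4)² + (6 - (-8))² + (0 - 0)²)
= √((-2)² + (-5)² + 14² + 0²) = √(4 + 25 + 196 + 0) = √225 = 15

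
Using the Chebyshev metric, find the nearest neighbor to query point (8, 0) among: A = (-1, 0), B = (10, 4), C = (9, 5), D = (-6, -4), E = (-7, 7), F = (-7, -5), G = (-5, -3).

Distances: d(A) = 9, d(B) = 4, d(C) = 5, d(D) = 14, d(E) = 15, d(F) = 15, d(G) = 13. Nearest: B = (10, 4) with distance 4.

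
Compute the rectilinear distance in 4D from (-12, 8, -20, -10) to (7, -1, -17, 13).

Σ|x_i - y_i| = |-12 - 7| + |8 - (-1)| + |-20 - (-17)| + |-10 - 13| = 19 + 9 + 3 + 23 = 54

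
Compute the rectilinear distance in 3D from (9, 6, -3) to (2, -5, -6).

Σ|x_i - y_i| = |9 - 2| + |6 - (-5)| + |-3 - (-6)| = 7 + 11 + 3 = 21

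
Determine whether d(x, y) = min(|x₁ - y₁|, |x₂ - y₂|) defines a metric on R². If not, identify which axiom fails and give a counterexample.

No. d fails identity of indiscernibles: take x = (3, 0) and y = (3, 8). Then d(x,y) = min(|3 - 3|, |0 - 8|) = min(0, 8) = 0, yet x ≠ y.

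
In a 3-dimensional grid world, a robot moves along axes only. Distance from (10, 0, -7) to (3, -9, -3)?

Σ|x_i - y_i| = |10 - 3| + |0 - (-9)| + |-7 - (-3)| = 7 + 9 + 4 = 20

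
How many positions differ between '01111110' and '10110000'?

Differing positions: 1, 2, 5, 6, 7. Hamming distance = 5.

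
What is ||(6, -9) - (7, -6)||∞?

max(|x_i - y_i|) = max(|6 - 7|, |-9 - (-6)|) = max(1, 3) = 3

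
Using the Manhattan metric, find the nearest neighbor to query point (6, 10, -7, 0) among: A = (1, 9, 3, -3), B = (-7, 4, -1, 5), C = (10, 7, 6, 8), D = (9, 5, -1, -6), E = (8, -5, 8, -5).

Distances: d(A) = 19, d(B) = 30, d(C) = 28, d(D) = 20, d(E) = 37. Nearest: A = (1, 9, 3, -3) with distance 19.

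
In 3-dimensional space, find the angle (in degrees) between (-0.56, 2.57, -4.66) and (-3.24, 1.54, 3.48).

With u = (-0.56, 2.57, -4.66), v = (-3.24, 1.54, 3.48):
u·v = (-0.56)·(-3.24) + 2.57·1.54 + (-4.66)·3.48 = 1.8144 + 3.9578 + (-16.2168) = -10.4446.
|u| = √((-0.56)² + 2.57² + (-4.66)²) = √(0.3136 + 6.6049 + 21.7156) = √28.6341, |v| = √((-3.24)² + 1.54² + 3.48²) = √(10.4976 + 2.3716 + 12.1104) = √24.9796.
cos θ = (u·v)/(|u||v|) = -10.4446/(√28.6341·√24.9796) ≈ -0.390533
θ = arccos(-0.390533) ≈ 112.99°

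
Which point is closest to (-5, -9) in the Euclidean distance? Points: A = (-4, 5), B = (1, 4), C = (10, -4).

Distances: d(A) ≈ 14.0357, d(B) ≈ 14.3178, d(C) ≈ 15.8114. Nearest: A = (-4, 5) with distance 14.0357.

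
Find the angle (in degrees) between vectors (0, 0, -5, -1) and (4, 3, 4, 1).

With u = (0, 0, -5, -1), v = (4, 3, 4, 1):
u·v = 0·4 + 0·3 + (-5)·4 + (-1)·1 = 0 + 0 + (-20) + (-1) = -21.
|u| = √(0² + 0² + (-5)² + (-1)²) = √26, |v| = √(4² + 3² + 4² + 1²) = √42, so |u||v| = √(26·42) = √1092.
cos θ = (u·v)/(|u||v|) = -21/√1092 ≈ -0.635489
θ = arccos(-0.635489) ≈ 129.46°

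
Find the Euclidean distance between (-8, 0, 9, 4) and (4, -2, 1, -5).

√(Σ(x_i - y_i)²) = √((-8 - 4)² + (0 - (-2))² + (9 - 1)² + (4 - (-5))²)
= √((-12)² + 2² + 8² + 9²) = √(144 + 4 + 64 + 81) = √293 ≈ 17.1172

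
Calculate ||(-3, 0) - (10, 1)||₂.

√(Σ(x_i - y_i)²) = √((-3 - 10)² + (0 - 1)²)
= √((-13)² + (-1)²) = √(169 + 1) = √170 ≈ 13.0384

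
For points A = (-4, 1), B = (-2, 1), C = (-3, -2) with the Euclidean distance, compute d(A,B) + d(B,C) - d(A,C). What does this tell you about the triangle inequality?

d(A,B) = √(2² + 0²) = √4 = 2, d(B,C) = √(1² + 3²) = √10 ≈ 3.1623, d(A,C) = √(1² + 3²) = √10 ≈ 3.1623.
d(A,B) + d(B,C) - d(A,C) = 2 + 3.1623 - 3.1623 = 5.1623 - 3.1623 = 2. This is ≥ 0, so the triangle inequality holds for these points.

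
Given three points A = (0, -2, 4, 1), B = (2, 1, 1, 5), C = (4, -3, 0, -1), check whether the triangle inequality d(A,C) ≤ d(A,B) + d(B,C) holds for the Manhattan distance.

d(A,B) = 2 + 3 + 3 + 4 = 12, d(B,C) = 2 + 4 + 1 + 6 = 13, d(A,C) = 4 + 1 + 4 + 2 = 11.
d(A,C) = 11 ≤ 12 + 13 = 25. Triangle inequality is satisfied.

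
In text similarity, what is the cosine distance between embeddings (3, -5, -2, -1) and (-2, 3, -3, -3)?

With u = (3, -5, -2, -1), v = (-2, 3, -3, -3):
u·v = 3·(-2) + (-5)·3 + (-2)·(-3) + (-1)·(-3) = (-6) + (-15) + 6 + 3 = -12.
|u| = √(3² + (-5)² + (-2)² + (-1)²) = √39, |v| = √((-2)² + 3² + (-3)² + (-3)²) = √31, so |u||v| = √(39·31) = √1209.
cos θ = (u·v)/(|u||v|) = -12/√1209 ≈ -0.3451
Cosine distance = 1 - cos θ ≈ 1 - (-0.3451) = 1.3451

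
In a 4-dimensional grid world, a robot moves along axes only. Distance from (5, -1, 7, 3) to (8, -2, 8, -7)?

Σ|x_i - y_i| = |5 - 8| + |-1 - (-2)| + |7 - 8| + |3 - (-7)| = 3 + 1 + 1 + 10 = 15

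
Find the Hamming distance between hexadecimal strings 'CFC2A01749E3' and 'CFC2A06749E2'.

Differing positions: 7, 12. Hamming distance = 2.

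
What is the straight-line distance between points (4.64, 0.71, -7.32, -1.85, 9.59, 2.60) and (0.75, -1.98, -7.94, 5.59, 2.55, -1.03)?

√(Σ(x_i - y_i)²) = √((4.64 - 0.75)² + (0.71 - (-1.98))² + (-7.32 - (-7.94))² + (-1.85 - 5.59)² + (9.59 - 2.55)² + (2.6 - (-1.03))²)
= √(3.89² + 2.69² + 0.62² + (-7.44)² + 7.04² + 3.63²) = √(15.1321 + 7.2361 + 0.3844 + 55.3536 + 49.5616 + 13.1769) = √140.8447 ≈ 11.8678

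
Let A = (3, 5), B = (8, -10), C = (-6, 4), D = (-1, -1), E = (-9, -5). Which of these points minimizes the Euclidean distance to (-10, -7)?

Distances: d(A) ≈ 17.6918, d(B) ≈ 18.2483, d(C) ≈ 11.7047, d(D) ≈ 10.8167, d(E) ≈ 2.2361. Nearest: E = (-9, -5) with distance 2.2361.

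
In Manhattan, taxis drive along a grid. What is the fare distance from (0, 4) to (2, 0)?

Σ|x_i - y_i| = |0 - 2| + |4 - 0| = 2 + 4 = 6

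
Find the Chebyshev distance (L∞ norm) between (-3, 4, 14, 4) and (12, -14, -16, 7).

max(|x_i - y_i|) = max(|-3 - 12|, |4 - (-14)|, |14 - (-16)|, |4 - 7|) = max(15, 18, 30, 3) = 30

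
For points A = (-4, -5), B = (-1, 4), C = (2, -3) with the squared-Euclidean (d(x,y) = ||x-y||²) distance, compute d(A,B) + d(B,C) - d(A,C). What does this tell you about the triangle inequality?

d(A,B) = 3² + 9² = 90, d(B,C) = 3² + 7² = 58, d(A,C) = 6² + 2² = 40.
d(A,B) + d(B,C) - d(A,C) = 90 + 58 - 40 = 148 - 40 = 108. This is ≥ 0, so the triangle inequality holds for these points.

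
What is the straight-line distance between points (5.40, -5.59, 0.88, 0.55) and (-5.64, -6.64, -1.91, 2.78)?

√(Σ(x_i - y_i)²) = √((5.4 - (-5.64))² + (-5.59 - (-6.64))² + (0.88 - (-1.91))² + (0.55 - 2.78)²)
= √(11.04² + 1.05² + 2.79² + (-2.23)²) = √(121.8816 + 1.1025 + 7.7841 + 4.9729) = √135.7411 ≈ 11.6508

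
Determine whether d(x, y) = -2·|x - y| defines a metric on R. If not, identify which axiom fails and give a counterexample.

No. With c = -2 < 0, d fails non-negativity: d(4, 10) = -2·|4 - 10| = -2·6 = -12 < 0.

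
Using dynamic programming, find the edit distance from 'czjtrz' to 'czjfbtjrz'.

Let D[i][j] be the edit distance between the first i characters of 'czjtrz' and the first j characters of 'czjfbtjrz', with D[i][0] = i, D[0][j] = j, and D[i][j] = D[i-1][j-1] if the characters match, else 1 + min(D[i-1][j], D[i][j-1], D[i-1][j-1]). Filling the table (rows: prefixes of 'czjtrz', columns: prefixes of 'czjfbtjrz'):
     ε  c  z  j  f  b  t  j  r  z
  ε  0  1  2  3  4  5  6  7  8  9
  c  1  0  1  2  3  4  5  6  7  8
  z  2  1  0  1  2  3  4  5  6  7
  j  3  2  1  0  1  2  3  4  5  6
  t  4  3  2  1  1  2  2  3  4  5
  r  5  4  3  2  2  2  3  3  3  4
  z  6  5  4  3  3  3  3  4  4  3
The bottom-right entry gives D[6][9] = 3, so no sequence of fewer than 3 edits works. Backtracking through the table gives one optimal edit sequence (3 edits):
  czjtrz → czjftrz (ins f @4)
  czjftrz → czjfbtrz (ins b @5)
  czjfbtrz → czjfbtjrz (ins j @7)
Edit distance = 3.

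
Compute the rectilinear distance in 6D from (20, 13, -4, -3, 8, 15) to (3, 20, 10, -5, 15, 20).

Σ|x_i - y_i| = |20 - 3| + |13 - 20| + |-4 - 10| + |-3 - (-5)| + |8 - 15| + |15 - 20| = 17 + 7 + 14 + 2 + 7 + 5 = 52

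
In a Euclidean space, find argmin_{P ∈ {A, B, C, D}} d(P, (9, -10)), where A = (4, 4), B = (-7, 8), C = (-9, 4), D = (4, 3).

Distances: d(A) ≈ 14.8661, d(B) ≈ 24.0832, d(C) ≈ 22.8035, d(D) ≈ 13.9284. Nearest: D = (4, 3) with distance 13.9284.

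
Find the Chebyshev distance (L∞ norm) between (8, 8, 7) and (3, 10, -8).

max(|x_i - y_i|) = max(|8 - 3|, |8 - 10|, |7 - (-8)|) = max(5, 2, 15) = 15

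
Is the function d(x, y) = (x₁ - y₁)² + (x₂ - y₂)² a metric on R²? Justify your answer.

No. The squared Euclidean distance fails the triangle inequality. Counterexample: x = (0, 0), y = (1, 5), z = (2, 10). d(x,z) = 2² + 10² = 104, but d(x,y) + d(y,z) = (1² + 5²) + (1² + 5²) = 26 + 26 = 52. Since 104 > 52, the triangle inequality is violated. (Note: √d, the ordinary Euclidean distance, IS a metric.)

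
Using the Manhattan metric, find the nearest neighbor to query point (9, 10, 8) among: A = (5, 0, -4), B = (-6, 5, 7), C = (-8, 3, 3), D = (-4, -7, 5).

Distances: d(A) = 26, d(B) = 21, d(C) = 29, d(D) = 33. Nearest: B = (-6, 5, 7) with distance 21.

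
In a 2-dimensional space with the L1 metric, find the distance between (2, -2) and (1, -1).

Σ|x_i - y_i| = |2 - 1| + |-2 - (-1)| = 1 + 1 = 2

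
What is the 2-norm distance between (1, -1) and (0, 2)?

(Σ|x_i - y_i|^2)^(1/2) = (|1 - 0|^2 + |-1 - 2|^2)^(1/2)
= (1^2 + 3^2)^(1/2) = (1 + 9)^(1/2) = (10)^(1/2) ≈ 3.1623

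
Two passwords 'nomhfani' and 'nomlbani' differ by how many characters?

Differing positions: 4, 5. Hamming distance = 2.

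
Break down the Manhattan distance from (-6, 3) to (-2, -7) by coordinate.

Σ|x_i - y_i| = |-6 - (-2)| + |3 - (-7)| = 4 + 10 = 14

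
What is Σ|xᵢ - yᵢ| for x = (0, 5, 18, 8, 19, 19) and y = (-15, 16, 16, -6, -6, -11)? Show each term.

Σ|x_i - y_i| = |0 - (-15)| + |5 - 16| + |18 - 16| + |8 - (-6)| + |19 - (-6)| + |19 - (-11)| = 15 + 11 + 2 + 14 + 25 + 30 = 97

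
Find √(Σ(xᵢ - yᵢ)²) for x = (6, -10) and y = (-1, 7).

√(Σ(x_i - y_i)²) = √((6 - (-1))² + (-10 - 7)²)
= √(7² + (-17)²) = √(49 + 289) = √338 ≈ 18.3848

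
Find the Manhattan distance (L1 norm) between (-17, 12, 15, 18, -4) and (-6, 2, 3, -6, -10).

Σ|x_i - y_i| = |-17 - (-6)| + |12 - 2| + |15 - 3| + |18 - (-6)| + |-4 - (-10)| = 11 + 10 + 12 + 24 + 6 = 63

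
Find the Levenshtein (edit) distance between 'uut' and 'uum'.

Let D[i][j] be the edit distance between the first i characters of 'uut' and the first j characters of 'uum', with D[i][0] = i, D[0][j] = j, and D[i][j] = D[i-1][j-1] if the characters match, else 1 + min(D[i-1][j], D[i][j-1], D[i-1][j-1]). Filling the table (rows: prefixes of 'uut', columns: prefixes of 'uum'):
     ε  u  u  m
  ε  0  1  2  3
  u  1  0  1  2
  u  2  1  0  1
  t  3  2  1  1
The bottom-right entry gives D[3][3] = 1, so no sequence of fewer than 1 edit works. Backtracking through the table gives one optimal edit sequence (1 edit):
  uut → uum (sub t→m @3)
Edit distance = 1.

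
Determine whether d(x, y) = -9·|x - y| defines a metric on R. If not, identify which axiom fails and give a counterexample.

No. With c = -9 < 0, d fails non-negativity: d(7, 12) = -9·|7 - 12| = -9·5 = -45 < 0.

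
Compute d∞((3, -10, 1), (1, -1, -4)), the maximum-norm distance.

max(|x_i - y_i|) = max(|3 - 1|, |-10 - (-1)|, |1 - (-4)|) = max(2, 9, 5) = 9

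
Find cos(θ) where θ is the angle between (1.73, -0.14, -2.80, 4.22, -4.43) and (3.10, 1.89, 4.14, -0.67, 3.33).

With u = (1.73, -0.14, -2.80, 4.22, -4.43), v = (3.10, 1.89, 4.14, -0.67, 3.33):
u·v = 1.73·3.1 + (-0.14)·1.89 + (-2.8)·4.14 + 4.22·(-0.67) + (-4.43)·3.33 = 5.363 + (-0.2646) + (-11.592) + (-2.8274) + (-14.7519) = -24.0729.
|u| = √(1.73² + (-0.14)² + (-2.8)² + 4.22² + (-4.43)²) = √(2.9929 + 0.0196 + 7.84 + 17.8084 + 19.6249) = √48.2858, |v| = √(3.1² + 1.89² + 4.14² + (-0.67)² + 3.33²) = √(9.61 + 3.5721 + 17.1396 + 0.4489 + 11.0889) = √41.8595.
cos θ = (u·v)/(|u||v|) = -24.0729/(√48.2858·√41.8595) ≈ -0.5355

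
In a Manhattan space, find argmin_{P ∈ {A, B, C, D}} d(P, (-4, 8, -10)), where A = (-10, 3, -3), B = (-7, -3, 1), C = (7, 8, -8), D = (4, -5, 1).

Distances: d(A) = 18, d(B) = 25, d(C) = 13, d(D) = 32. Nearest: C = (7, 8, -8) with distance 13.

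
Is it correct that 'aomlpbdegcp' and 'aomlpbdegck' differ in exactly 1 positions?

Differing positions: 11. Hamming distance = 1, so the claim is true.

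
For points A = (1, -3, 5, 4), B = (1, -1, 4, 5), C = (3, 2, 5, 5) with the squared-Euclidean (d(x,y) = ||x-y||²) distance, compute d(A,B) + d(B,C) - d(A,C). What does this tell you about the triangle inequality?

d(A,B) = 0² + 2² + 1² + 1² = 6, d(B,C) = 2² + 3² + 1² + 0² = 14, d(A,C) = 2² + 5² + 0² + 1² = 30.
d(A,B) + d(B,C) - d(A,C) = 6 + 14 - 30 = 20 - 30 = -10. This is < 0, so the triangle inequality FAILS for these points (squared-Euclidean is not a metric).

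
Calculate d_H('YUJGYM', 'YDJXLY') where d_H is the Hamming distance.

Differing positions: 2, 4, 5, 6. Hamming distance = 4.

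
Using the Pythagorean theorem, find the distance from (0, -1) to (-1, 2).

√(Σ(x_i - y_i)²) = √((0 - (-1))² + (-1 - 2)²)
= √(1² + (-3)²) = √(1 + 9) = √10 ≈ 3.1623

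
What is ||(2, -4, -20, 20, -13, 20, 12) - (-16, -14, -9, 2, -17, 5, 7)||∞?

max(|x_i - y_i|) = max(|2 - (-16)|, |-4 - (-14)|, |-20 - (-9)|, |20 - 2|, |-13 - (-17)|, |20 - 5|, |12 - 7|) = max(18, 10, 11, 18, 4, 15, 5) = 18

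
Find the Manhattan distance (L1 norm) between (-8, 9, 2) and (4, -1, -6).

Σ|x_i - y_i| = |-8 - 4| + |9 - (-1)| + |2 - (-6)| = 12 + 10 + 8 = 30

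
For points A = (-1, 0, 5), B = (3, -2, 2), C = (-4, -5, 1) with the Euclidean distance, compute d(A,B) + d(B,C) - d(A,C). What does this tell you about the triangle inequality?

d(A,B) = √(4² + 2² + 3²) = √29 ≈ 5.3852, d(B,C) = √(7² + 3² + 1²) = √59 ≈ 7.6811, d(A,C) = √(3² + 5² + 4²) = √50 ≈ 7.0711.
d(A,B) + d(B,C) - d(A,C) = 5.3852 + 7.6811 - 7.0711 = 13.0663 - 7.0711 = 5.9952 (to 4 decimal places). This is ≥ 0, so the triangle inequality holds for these points.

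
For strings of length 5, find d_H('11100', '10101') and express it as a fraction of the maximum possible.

Differing positions: 2, 5. Hamming distance = 2. The maximum possible Hamming distance for length-5 strings is 5, so d_H/5 = 2/5 = 0.4.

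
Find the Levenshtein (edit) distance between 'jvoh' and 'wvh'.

Let D[i][j] be the edit distance between the first i characters of 'jvoh' and the first j characters of 'wvh', with D[i][0] = i, D[0][j] = j, and D[i][j] = D[i-1][j-1] if the characters match, else 1 + min(D[i-1][j], D[i][j-1], D[i-1][j-1]). Filling the table (rows: prefixes of 'jvoh', columns: prefixes of 'wvh'):
     ε  w  v  h
  ε  0  1  2  3
  j  1  1  2  3
  v  2  2  1  2
  o  3  3  2  2
  h  4  4  3  2
The bottom-right entry gives D[4][3] = 2, so no sequence of fewer than 2 edits works. Backtracking through the table gives one optimal edit sequence (2 edits):
  jvoh → wvoh (sub j→w @1)
  wvoh → wvh (del o @3)
Edit distance = 2.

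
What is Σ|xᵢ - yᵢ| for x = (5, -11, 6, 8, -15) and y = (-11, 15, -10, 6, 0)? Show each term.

Σ|x_i - y_i| = |5 - (-11)| + |-11 - 15| + |6 - (-10)| + |8 - 6| + |-15 - 0| = 16 + 26 + 16 + 2 + 15 = 75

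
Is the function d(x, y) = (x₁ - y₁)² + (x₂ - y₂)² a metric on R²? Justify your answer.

No. The squared Euclidean distance fails the triangle inequality. Counterexample: x = (0, 0), y = (4, 3), z = (8, 6). d(x,z) = 8² + 6² = 100, but d(x,y) + d(y,z) = (4² + 3²) + (4² + 3²) = 25 + 25 = 50. Since 100 > 50, the triangle inequality is violated. (Note: √d, the ordinary Euclidean distance, IS a metric.)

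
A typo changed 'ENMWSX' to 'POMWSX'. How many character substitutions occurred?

Differing positions: 1, 2. Hamming distance = 2.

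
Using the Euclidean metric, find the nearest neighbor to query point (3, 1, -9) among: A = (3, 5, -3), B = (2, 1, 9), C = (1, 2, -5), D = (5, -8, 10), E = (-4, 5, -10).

Distances: d(A) ≈ 7.2111, d(B) ≈ 18.0278, d(C) ≈ 4.5826, d(D) ≈ 21.1187, d(E) ≈ 8.124. Nearest: C = (1, 2, -5) with distance 4.5826.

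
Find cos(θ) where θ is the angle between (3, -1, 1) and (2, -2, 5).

With u = (3, -1, 1), v = (2, -2, 5):
u·v = 3·2 + (-1)·(-2) + 1·5 = 6 + 2 + 5 = 13.
|u| = √(3² + (-1)² + 1²) = √11, |v| = √(2² + (-2)² + 5²) = √33, so |u||v| = √(11·33) = √363.
cos θ = (u·v)/(|u||v|) = 13/√363 ≈ 0.6823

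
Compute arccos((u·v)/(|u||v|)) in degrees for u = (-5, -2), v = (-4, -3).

With u = (-5, -2), v = (-4, -3):
u·v = (-5)·(-4) + (-2)·(-3) = 20 + 6 = 26.
|u| = √((-5)² + (-2)²) = √29, |v| = √((-4)² + (-3)²) = √25, so |u||v| = √(29·25) = √725.
cos θ = (u·v)/(|u||v|) = 26/√725 ≈ 0.965616
θ = arccos(0.965616) ≈ 15.07°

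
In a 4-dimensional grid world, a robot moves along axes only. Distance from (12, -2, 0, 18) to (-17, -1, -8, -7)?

Σ|x_i - y_i| = |12 - (-17)| + |-2 - (-1)| + |0 - (-8)| + |18 - (-7)| = 29 + 1 + 8 + 25 = 63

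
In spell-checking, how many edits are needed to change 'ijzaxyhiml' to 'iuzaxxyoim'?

Let D[i][j] be the edit distance between the first i characters of 'ijzaxyhiml' and the first j characters of 'iuzaxxyoim', with D[i][0] = i, D[0][j] = j, and D[i][j] = D[i-1][j-1] if the characters match, else 1 + min(D[i-1][j], D[i][j-1], D[i-1][j-1]). Filling the table (rows: prefixes of 'ijzaxyhiml', columns: prefixes of 'iuzaxxyoim'):
     ε  i  u  z  a  x  x  y  o  i  m
  ε  0  1  2  3  4  5  6  7  8  9 10
  i  1  0  1  2  3  4  5  6  7  8  9
  j  2  1  1  2  3  4  5  6  7  8  9
  z  3  2  2  1  2  3  4  5  6  7  8
  a  4  3  3  2  1  2  3  4  5  6  7
  x  5  4  4  3  2  1  2  3  4  5  6
  y  6  5  5  4  3  2  2  2  3  4  5
  h  7  6  6  5  4  3  3  3  3  4  5
  i  8  7  7  6  5  4  4  4  4  3  4
  m  9  8  8  7  6  5  5  5  5  4  3
  l 10  9  9  8  7  6  6  6  6  5  4
The bottom-right entry gives D[10][10] = 4, so no sequence of fewer than 4 edits works. Backtracking through the table gives one optimal edit sequence (4 edits):
  ijzaxyhiml → iuzaxyhiml (sub j→u @2)
  iuzaxyhiml → iuzaxxyhiml (ins x @5)
  iuzaxxyhiml → iuzaxxyoiml (sub h→o @8)
  iuzaxxyoiml → iuzaxxyoim (del l @11)
Edit distance = 4.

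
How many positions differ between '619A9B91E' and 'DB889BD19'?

Differing positions: 1, 2, 3, 4, 7, 9. Hamming distance = 6.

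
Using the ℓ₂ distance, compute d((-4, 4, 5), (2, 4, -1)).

(Σ|x_i - y_i|^2)^(1/2) = (|-4 - 2|^2 + |4 - 4|^2 + |5 - (-1)|^2)^(1/2)
= (6^2 + 0^2 + 6^2)^(1/2) = (36 + 0 + 36)^(1/2) = (72)^(1/2) ≈ 8.4853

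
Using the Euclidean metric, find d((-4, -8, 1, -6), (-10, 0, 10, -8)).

√(Σ(x_i - y_i)²) = √((-4 - (-10))² + (-8 - 0)² + (1 - 10)² + (-6 - (-8))²)
= √(6² + (-8)² + (-9)² + 2²) = √(36 + 64 + 81 + 4) = √185 ≈ 13.6015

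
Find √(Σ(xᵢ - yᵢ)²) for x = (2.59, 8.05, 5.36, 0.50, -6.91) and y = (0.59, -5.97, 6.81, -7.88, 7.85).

√(Σ(x_i - y_i)²) = √((2.59 - 0.59)² + (8.05 - (-5.97))² + (5.36 - 6.81)² + (0.5 - (-7.88))² + (-6.91 - 7.85)²)
= √(2² + 14.02² + (-1.45)² + 8.38² + (-14.76)²) = √(4 + 196.5604 + 2.1025 + 70.2244 + 217.8576) = √490.7449 ≈ 22.1528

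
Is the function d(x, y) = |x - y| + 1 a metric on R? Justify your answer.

No. d fails identity of indiscernibles (specifically d(x,x) = 0): d(-6, -6) = |-6 - (-6)| + 1 = 0 + 1 = 1 ≠ 0.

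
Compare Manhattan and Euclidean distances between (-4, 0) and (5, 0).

L1 = |-4 - 5| + |0 - 0| = 9 + 0 = 9
L2 = √(9² + 0²) = √81 = 9
L1 ≥ L2 always (equality iff movement is along one axis); L1 = L2 here (movement is along a single axis).
Ratio L1/L2 = 9/9 = 1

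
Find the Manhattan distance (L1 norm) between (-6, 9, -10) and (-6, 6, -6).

Σ|x_i - y_i| = |-6 - (-6)| + |9 - 6| + |-10 - (-6)| = 0 + 3 + 4 = 7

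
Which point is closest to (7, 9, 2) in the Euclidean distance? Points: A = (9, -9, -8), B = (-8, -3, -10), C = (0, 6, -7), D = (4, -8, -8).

Distances: d(A) ≈ 20.6882, d(B) ≈ 22.6495, d(C) ≈ 11.7898, d(D) ≈ 19.9499. Nearest: C = (0, 6, -7) with distance 11.7898.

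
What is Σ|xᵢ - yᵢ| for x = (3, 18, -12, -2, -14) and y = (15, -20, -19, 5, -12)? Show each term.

Σ|x_i - y_i| = |3 - 15| + |18 - (-20)| + |-12 - (-19)| + |-2 - 5| + |-14 - (-12)| = 12 + 38 + 7 + 7 + 2 = 66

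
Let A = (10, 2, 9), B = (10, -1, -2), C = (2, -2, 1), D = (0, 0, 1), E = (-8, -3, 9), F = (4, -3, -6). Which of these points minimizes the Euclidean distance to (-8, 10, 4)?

Distances: d(A) ≈ 20.3224, d(B) ≈ 21.9317, d(C) ≈ 15.906, d(D) ≈ 13.1529, d(E) ≈ 13.9284, d(F) ≈ 20.3224. Nearest: D = (0, 0, 1) with distance 13.1529.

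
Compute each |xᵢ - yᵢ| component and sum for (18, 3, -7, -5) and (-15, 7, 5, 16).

Σ|x_i - y_i| = |18 - (-15)| + |3 - 7| + |-7 - 5| + |-5 - 16| = 33 + 4 + 12 + 21 = 70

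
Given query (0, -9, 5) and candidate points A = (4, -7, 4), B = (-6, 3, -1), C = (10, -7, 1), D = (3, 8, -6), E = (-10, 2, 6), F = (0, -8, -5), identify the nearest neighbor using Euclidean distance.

Distances: d(A) ≈ 4.5826, d(B) ≈ 14.6969, d(C) ≈ 10.9545, d(D) ≈ 20.4695, d(E) ≈ 14.8997, d(F) ≈ 10.0499. Nearest: A = (4, -7, 4) with distance 4.5826.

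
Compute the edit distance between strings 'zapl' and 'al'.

Let D[i][j] be the edit distance between the first i characters of 'zapl' and the first j characters of 'al', with D[i][0] = i, D[0][j] = j, and D[i][j] = D[i-1][j-1] if the characters match, else 1 + min(D[i-1][j], D[i][j-1], D[i-1][j-1]). Filling the table (rows: prefixes of 'zapl', columns: prefixes of 'al'):
     ε  a  l
  ε  0  1  2
  z  1  1  2
  a  2  1  2
  p  3  2  2
  l  4  3  2
The bottom-right entry gives D[4][2] = 2, so no sequence of fewer than 2 edits works. Backtracking through the table gives one optimal edit sequence (2 edits):
  zapl → apl (del z @1)
  apl → al (del p @2)
Edit distance = 2.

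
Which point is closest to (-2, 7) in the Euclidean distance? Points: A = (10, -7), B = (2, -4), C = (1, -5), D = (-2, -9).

Distances: d(A) ≈ 18.4391, d(B) ≈ 11.7047, d(C) ≈ 12.3693, d(D) = 16. Nearest: B = (2, -4) with distance 11.7047.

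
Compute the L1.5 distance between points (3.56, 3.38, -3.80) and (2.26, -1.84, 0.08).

(Σ|x_i - y_i|^1.5)^(1/1.5) = (|3.56 - 2.26|^1.5 + |3.38 - (-1.84)|^1.5 + |-3.8 - 0.08|^1.5)^(1/1.5)
= (1.3^1.5 + 5.22^1.5 + 3.88^1.5)^(1/1.5) ≈ (1.4822 + 11.9263 + 7.6427)^(1/1.5) = (21.0512)^(1/1.5) ≈ 7.624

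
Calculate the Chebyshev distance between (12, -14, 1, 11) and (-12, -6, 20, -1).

max(|x_i - y_i|) = max(|12 - (-12)|, |-14 - (-6)|, |1 - 20|, |11 - (-1)|) = max(24, 8, 19, 12) = 24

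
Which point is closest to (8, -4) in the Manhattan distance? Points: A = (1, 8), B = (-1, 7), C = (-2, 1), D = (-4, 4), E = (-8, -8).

Distances: d(A) = 19, d(B) = 20, d(C) = 15, d(D) = 20, d(E) = 20. Nearest: C = (-2, 1) with distance 15.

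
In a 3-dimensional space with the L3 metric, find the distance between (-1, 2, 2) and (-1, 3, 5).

(Σ|x_i - y_i|^3)^(1/3) = (|-1 - (-1)|^3 + |2 - 3|^3 + |2 - 5|^3)^(1/3)
= (0^3 + 1^3 + 3^3)^(1/3) = (0 + 1 + 27)^(1/3) = (28)^(1/3) ≈ 3.0366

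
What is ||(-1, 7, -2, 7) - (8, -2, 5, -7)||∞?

max(|x_i - y_i|) = max(|-1 - 8|, |7 - (-2)|, |-2 - 5|, |7 - (-7)|) = max(9, 9, 7, 14) = 14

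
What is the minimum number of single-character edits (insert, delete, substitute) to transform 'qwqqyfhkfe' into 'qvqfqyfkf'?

Let D[i][j] be the edit distance between the first i characters of 'qwqqyfhkfe' and the first j characters of 'qvqfqyfkf', with D[i][0] = i, D[0][j] = j, and D[i][j] = D[i-1][j-1] if the characters match, else 1 + min(D[i-1][j], D[i][j-1], D[i-1][j-1]). Filling the table (rows: prefixes of 'qwqqyfhkfe', columns: prefixes of 'qvqfqyfkf'):
     ε  q  v  q  f  q  y  f  k  f
  ε  0  1  2  3  4  5  6  7  8  9
  q  1  0  1  2  3  4  5  6  7  8
  w  2  1  1  2  3  4  5  6  7  8
  q  3  2  2  1  2  3  4  5  6  7
  q  4  3  3  2  2  2  3  4  5  6
  y  5  4  4  3  3  3  2  3  4  5
  f  6  5  5  4  3  4  3  2  3  4
  h  7  6  6  5  4  4  4  3  3  4
  k  8  7  7  6  5  5  5  4  3  4
  f  9  8  8  7  6  6  6  5  4  3
  e 10  9  9  8  7  7  7  6  5  4
The bottom-right entry gives D[10][9] = 4, so no sequence of fewer than 4 edits works. Backtracking through the table gives one optimal edit sequence (4 edits):
  qwqqyfhkfe → qvqqyfhkfe (sub w→v @2)
  qvqqyfhkfe → qvqfqyfhkfe (ins f @4)
  qvqfqyfhkfe → qvqfqyfkfe (del h @8)
  qvqfqyfkfe → qvqfqyfkf (del e @10)
Edit distance = 4.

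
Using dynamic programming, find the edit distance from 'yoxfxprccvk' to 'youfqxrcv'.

Let D[i][j] be the edit distance between the first i characters of 'yoxfxprccvk' and the first j characters of 'youfqxrcv', with D[i][0] = i, D[0][j] = j, and D[i][j] = D[i-1][j-1] if the characters match, else 1 + min(D[i-1][j], D[i][j-1], D[i-1][j-1]). Filling the table (rows: prefixes of 'yoxfxprccvk', columns: prefixes of 'youfqxrcv'):
     ε  y  o  u  f  q  x  r  c  v
  ε  0  1  2  3  4  5  6  7  8  9
  y  1  0  1  2  3  4  5  6  7  8
  o  2  1  0  1  2  3  4  5  6  7
  x  3  2  1  1  2  3  3  4  5  6
  f  4  3  2  2  1  2  3  4  5  6
  x  5  4  3  3  2  2  2  3  4  5
  p  6  5  4  4  3  3  3  3  4  5
  r  7  6  5  5  4  4  4  3  4  5
  c  8  7  6  6  5  5  5  4  3  4
  c  9  8  7  7  6  6  6  5  4  4
  v 10  9  8  8  7  7  7  6  5  4
  k 11 10  9  9  8  8  8  7  6  5
The bottom-right entry gives D[11][9] = 5, so no sequence of fewer than 5 edits works. Backtracking through the table gives one optimal edit sequence (5 edits):
  yoxfxprccvk → youfxprccvk (sub x→u @3)
  youfxprccvk → youfqprccvk (sub x→q @5)
  youfqprccvk → youfqxrccvk (sub p→x @6)
  youfqxrccvk → youfqxrcvk (del c @8)
  youfqxrcvk → youfqxrcv (del k @10)
Edit distance = 5.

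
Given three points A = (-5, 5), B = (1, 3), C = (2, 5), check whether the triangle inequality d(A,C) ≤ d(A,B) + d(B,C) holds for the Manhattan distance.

d(A,B) = 6 + 2 = 8, d(B,C) = 1 + 2 = 3, d(A,C) = 7 + 0 = 7.
d(A,C) = 7 ≤ 8 + 3 = 11. Triangle inequality is satisfied.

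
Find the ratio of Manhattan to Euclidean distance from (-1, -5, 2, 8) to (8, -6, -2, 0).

L1 = |-1 - 8| + |-5 - (-6)| + |2 - (-2)| + |8 - 0| = 9 + 1 + 4 + 8 = 22
L2 = √(9² + 1² + 4² + 8²) = √162 ≈ 12.7279
L1 ≥ L2 always (equality iff movement is along one axis); L1 > L2 here.
Ratio L1/L2 = 22/√162 ≈ 1.7285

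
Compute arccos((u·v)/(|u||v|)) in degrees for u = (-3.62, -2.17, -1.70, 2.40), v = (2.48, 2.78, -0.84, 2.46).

With u = (-3.62, -2.17, -1.70, 2.40), v = (2.48, 2.78, -0.84, 2.46):
u·v = (-3.62)·2.48 + (-2.17)·2.78 + (-1.7)·(-0.84) + 2.4·2.46 = (-8.9776) + (-6.0326) + 1.428 + 5.904 = -7.6782.
|u| = √((-3.62)² + (-2.17)² + (-1.7)² + 2.4²) = √(13.1044 + 4.7089 + 2.89 + 5.76) = √26.4633, |v| = √(2.48² + 2.78² + (-0.84)² + 2.46²) = √(6.1504 + 7.7284 + 0.7056 + 6.0516) = √20.636.
cos θ = (u·v)/(|u||v|) = -7.6782/(√26.4633·√20.636) ≈ -0.328568
θ = arccos(-0.328568) ≈ 109.18°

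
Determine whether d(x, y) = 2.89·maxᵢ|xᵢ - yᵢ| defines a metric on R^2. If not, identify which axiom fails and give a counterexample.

Yes. The L∞ (Chebyshev) norm induces a metric on R^2, and multiplying a metric by a positive constant 2.89 > 0 preserves all four axioms: non-negativity (2.89·||x-y|| ≥ 0), identity (2.89·||x-y|| = 0 ⟺ ||x-y|| = 0 ⟺ x = y), symmetry (||x-y|| = ||y-x||), and the triangle inequality (2.89·||x-z|| ≤ 2.89·||x-y|| + 2.89·||y-z||). So d is a metric.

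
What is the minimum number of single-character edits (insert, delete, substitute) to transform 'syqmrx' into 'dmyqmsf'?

Let D[i][j] be the edit distance between the first i characters of 'syqmrx' and the first j characters of 'dmyqmsf', with D[i][0] = i, D[0][j] = j, and D[i][j] = D[i-1][j-1] if the characters match, else 1 + min(D[i-1][j], D[i][j-1], D[i-1][j-1]). Filling the table (rows: prefixes of 'syqmrx', columns: prefixes of 'dmyqmsf'):
     ε  d  m  y  q  m  s  f
  ε  0  1  2  3  4  5  6  7
  s  1  1  2  3  4  5  5  6
  y  2  2  2  2  3  4  5  6
  q  3  3  3  3  2  3  4  5
  m  4  4  3  4  3  2  3  4
  r  5  5  4  4  4  3  3  4
  x  6  6  5  5  5  4  4  4
The bottom-right entry gives D[6][7] = 4, so no sequence of fewer than 4 edits works. Backtracking through the table gives one optimal edit sequence (4 edits):
  syqmrx → dsyqmrx (ins d @1)
  dsyqmrx → dmyqmrx (sub s→m @2)
  dmyqmrx → dmyqmsx (sub r→s @6)
  dmyqmsx → dmyqmsf (sub x→f @7)
Edit distance = 4.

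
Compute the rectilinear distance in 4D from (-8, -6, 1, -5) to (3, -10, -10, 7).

Σ|x_i - y_i| = |-8 - 3| + |-6 - (-10)| + |1 - (-10)| + |-5 - 7| = 11 + 4 + 11 + 12 = 38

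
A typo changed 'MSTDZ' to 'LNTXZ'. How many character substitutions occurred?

Differing positions: 1, 2, 4. Hamming distance = 3.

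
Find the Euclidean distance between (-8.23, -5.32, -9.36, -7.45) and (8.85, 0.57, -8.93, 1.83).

√(Σ(x_i - y_i)²) = √((-8.23 - 8.85)² + (-5.32 - 0.57)² + (-9.36 - (-8.93))² + (-7.45 - 1.83)²)
= √((-17.08)² + (-5.89)² + (-0.43)² + (-9.28)²) = √(291.7264 + 34.6921 + 0.1849 + 86.1184) = √412.7218 ≈ 20.3156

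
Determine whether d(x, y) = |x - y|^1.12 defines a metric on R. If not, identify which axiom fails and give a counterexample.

No. d(x,y) = |x-y|^1.12 fails the triangle inequality since p = 1.12 > 1. Counterexample: x = 4, y = 12, z = 14. d(x,z) = |4 - 14|^1.12 = 10^1.12 ≈ 13.1826, but d(x,y) + d(y,z) = 8^1.12 + 2^1.12 ≈ 10.2674 + 2.1735 = 12.4409. Since 13.1826 > 12.4409, the triangle inequality is violated.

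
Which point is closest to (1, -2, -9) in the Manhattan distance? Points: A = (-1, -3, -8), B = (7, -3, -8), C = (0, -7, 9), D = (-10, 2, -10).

Distances: d(A) = 4, d(B) = 8, d(C) = 24, d(D) = 16. Nearest: A = (-1, -3, -8) with distance 4.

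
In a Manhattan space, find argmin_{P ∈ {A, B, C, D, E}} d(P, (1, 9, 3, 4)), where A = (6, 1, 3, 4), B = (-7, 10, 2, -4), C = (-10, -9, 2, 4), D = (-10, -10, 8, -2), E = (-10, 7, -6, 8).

Distances: d(A) = 13, d(B) = 18, d(C) = 30, d(D) = 41, d(E) = 26. Nearest: A = (6, 1, 3, 4) with distance 13.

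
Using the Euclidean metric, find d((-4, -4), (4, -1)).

√(Σ(x_i - y_i)²) = √((-4 - 4)² + (-4 - (-1))²)
= √((-8)² + (-3)²) = √(64 + 9) = √73 ≈ 8.544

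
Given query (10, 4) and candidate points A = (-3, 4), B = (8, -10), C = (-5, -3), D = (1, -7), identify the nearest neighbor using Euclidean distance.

Distances: d(A) = 13, d(B) ≈ 14.1421, d(C) ≈ 16.5529, d(D) ≈ 14.2127. Nearest: A = (-3, 4) with distance 13.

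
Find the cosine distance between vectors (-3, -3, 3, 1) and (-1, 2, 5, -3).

With u = (-3, -3, 3, 1), v = (-1, 2, 5, -3):
u·v = (-3)·(-1) + (-3)·2 + 3·5 + 1·(-3) = 3 + (-6) + 15 + (-3) = 9.
|u| = √((-3)² + (-3)² + 3² + 1²) = √28, |v| = √((-1)² + 2² + 5² + (-3)²) = √39, so |u||v| = √(28·39) = √1092.
cos θ = (u·v)/(|u||v|) = 9/√1092 ≈ 0.2724
Cosine distance = 1 - cos θ ≈ 1 - 0.2724 = 0.7276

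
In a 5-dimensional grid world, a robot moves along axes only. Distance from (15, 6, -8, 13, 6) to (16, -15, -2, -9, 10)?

Σ|x_i - y_i| = |15 - 16| + |6 - (-15)| + |-8 - (-2)| + |13 - (-9)| + |6 - 10| = 1 + 21 + 6 + 22 + 4 = 54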